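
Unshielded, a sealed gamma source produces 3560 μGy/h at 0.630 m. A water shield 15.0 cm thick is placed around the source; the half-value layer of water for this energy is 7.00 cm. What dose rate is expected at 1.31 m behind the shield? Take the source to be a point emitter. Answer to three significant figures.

186 μGy/h

Distance alone: (0.630/1.31)² = 0.2313, so 3560 × 0.2313 = 823.4 μGy/h.
Shield: 15.0/7.00 = 2.143 half-value layers → attenuation 2^(−2.143) = 0.2264.
Combined: 823.4 × 0.2264 = 186.4 μGy/h.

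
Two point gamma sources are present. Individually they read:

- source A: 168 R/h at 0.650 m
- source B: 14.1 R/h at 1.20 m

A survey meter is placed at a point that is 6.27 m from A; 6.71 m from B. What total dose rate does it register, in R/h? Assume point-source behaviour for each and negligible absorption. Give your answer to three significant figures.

2.26 R/h

Each source contributes Iᵢ·(dᵢ/rᵢ)²; contributions add.
A: 168 × (0.650/6.27)² = 1.806 R/h
B: 14.1 × (1.20/6.71)² = 0.4510 R/h
Total = 1.806 + 0.4510 = 2.257 R/h.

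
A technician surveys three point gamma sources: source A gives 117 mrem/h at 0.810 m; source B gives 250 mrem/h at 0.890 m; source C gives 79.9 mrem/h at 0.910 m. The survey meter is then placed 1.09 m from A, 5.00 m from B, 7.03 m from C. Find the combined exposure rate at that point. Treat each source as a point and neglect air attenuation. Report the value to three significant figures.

Each source contributes Iᵢ·(dᵢ/rᵢ)²; contributions add.
A: 117 × (0.810/1.09)² = 64.61 mrem/h
B: 250 × (0.890/5.00)² = 7.921 mrem/h
C: 79.9 × (0.910/7.03)² = 1.339 mrem/h
Total = 64.61 + 7.921 + 1.339 = 73.87 mrem/h.

73.9 mrem/h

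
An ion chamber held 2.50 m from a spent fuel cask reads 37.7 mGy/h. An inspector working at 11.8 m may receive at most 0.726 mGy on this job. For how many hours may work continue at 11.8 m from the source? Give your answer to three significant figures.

0.429 h

Applying the 1/r² law, rate at 11.8 m:
(2.50/11.8)² = 0.04489, so 37.7 × 0.04489 = 1.692 mGy/h.
Stay time = 0.726 mGy ÷ 1.692 mGy/h = 0.4291 h.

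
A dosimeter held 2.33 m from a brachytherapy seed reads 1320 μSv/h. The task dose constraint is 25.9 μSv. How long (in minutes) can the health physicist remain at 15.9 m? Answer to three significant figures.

Since intensity falls as 1/r², rate at 15.9 m:
1320 × (2.33/15.9)² = 1320 × 0.02147 = 28.34 μSv/h.
Stay time = 25.9 μSv ÷ 28.34 μSv/h = 0.9139 h = 54.83 min.

54.8 min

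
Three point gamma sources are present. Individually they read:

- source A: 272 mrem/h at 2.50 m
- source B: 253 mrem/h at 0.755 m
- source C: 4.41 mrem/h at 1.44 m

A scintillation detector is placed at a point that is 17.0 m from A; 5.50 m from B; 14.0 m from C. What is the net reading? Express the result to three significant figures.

10.7 mrem/h

By superposition, sum each source's inverse-square contribution:
A: 272 × (2.50/17.0)² = 5.882 mrem/h
B: 253 × (0.755/5.50)² = 4.767 mrem/h
C: 4.41 × (1.44/14.0)² = 0.04666 mrem/h
Total = 5.882 + 4.767 + 0.04666 = 10.70 mrem/h.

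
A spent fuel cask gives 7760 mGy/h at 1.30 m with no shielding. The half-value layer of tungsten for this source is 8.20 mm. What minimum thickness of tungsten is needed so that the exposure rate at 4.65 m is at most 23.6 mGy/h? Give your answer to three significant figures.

38.4 mm

At 4.65 m, distance alone gives 7760 × (1.30/4.65)² = 7760 × 0.07816 = 606.5 mGy/h.
Further attenuation needed: 606.5/23.6 = 25.70.
n = log₂(25.70) = 4.684 half-value layers.
Thickness = 4.684 × 8.20 mm = 38.41 mm.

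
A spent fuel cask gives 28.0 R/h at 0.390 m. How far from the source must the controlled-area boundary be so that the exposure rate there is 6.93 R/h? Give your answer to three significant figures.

Using I₁d₁² = I₂d₂², d₂ = d₁·√(I₁/I₂).
I₁/I₂ = 28.0/6.93 = 4.040, so d₂ = 0.390 × √4.040 = 0.7839 m.

0.784 m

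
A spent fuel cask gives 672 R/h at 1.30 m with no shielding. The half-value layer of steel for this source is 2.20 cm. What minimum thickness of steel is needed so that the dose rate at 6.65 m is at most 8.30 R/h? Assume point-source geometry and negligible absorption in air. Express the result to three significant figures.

3.58 cm

At 6.65 m, distance alone gives (1.30/6.65)² = 0.03822, so 672 × 0.03822 = 25.68 R/h.
Further attenuation needed: 25.68/8.30 = 3.094.
n = log₂(3.094) = 1.629 half-value layers.
Thickness = 1.629 × 2.20 cm = 3.584 cm.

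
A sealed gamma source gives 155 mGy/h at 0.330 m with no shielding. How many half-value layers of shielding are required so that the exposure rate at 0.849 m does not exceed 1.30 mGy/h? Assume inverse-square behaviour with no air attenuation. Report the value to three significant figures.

At 0.849 m, distance alone gives 155 × (0.330/0.849)² = 155 × 0.1511 = 23.42 mGy/h.
Further attenuation needed: 23.42/1.30 = 18.02.
n = log₂(18.02) = 4.172 half-value layers.

4.17 half-value layers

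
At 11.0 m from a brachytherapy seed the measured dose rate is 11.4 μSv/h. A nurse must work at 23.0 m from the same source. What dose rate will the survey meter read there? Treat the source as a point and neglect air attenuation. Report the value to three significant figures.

Intensity scales as (d₁/d₂)², so scaling from 11.0 m to 23.0 m:
(11.0/23.0)² = 0.2287, so 11.4 × 0.2287 = 2.607 μSv/h.

2.61 μSv/h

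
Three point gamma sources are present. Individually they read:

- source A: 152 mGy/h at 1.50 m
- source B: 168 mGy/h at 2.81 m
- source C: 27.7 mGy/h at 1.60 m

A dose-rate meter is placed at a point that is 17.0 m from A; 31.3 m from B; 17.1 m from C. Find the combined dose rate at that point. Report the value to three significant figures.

2.78 mGy/h

By superposition, sum each source's inverse-square contribution:
A: 152 × (1.50/17.0)² = 1.183 mGy/h
B: 168 × (2.81/31.3)² = 1.354 mGy/h
C: 27.7 × (1.60/17.1)² = 0.2425 mGy/h
Total = 1.183 + 1.354 + 0.2425 = 2.780 mGy/h.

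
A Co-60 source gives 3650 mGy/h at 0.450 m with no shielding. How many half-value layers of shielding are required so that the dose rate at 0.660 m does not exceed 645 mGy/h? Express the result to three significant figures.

1.40 half-value layers

At 0.660 m, distance alone gives (0.450/0.660)² = 0.4649, so 3650 × 0.4649 = 1697 mGy/h.
Further attenuation needed: 1697/645 = 2.631.
n = log₂(2.631) = 1.396 half-value layers.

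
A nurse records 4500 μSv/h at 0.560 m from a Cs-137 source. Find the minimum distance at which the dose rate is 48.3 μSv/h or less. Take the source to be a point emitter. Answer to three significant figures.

Since intensity falls as 1/r², d₂ = d₁·√(I₁/I₂).
I₁/I₂ = 4500/48.3 = 93.17, so d₂ = 0.560 × √93.17 = 5.405 m.

5.41 m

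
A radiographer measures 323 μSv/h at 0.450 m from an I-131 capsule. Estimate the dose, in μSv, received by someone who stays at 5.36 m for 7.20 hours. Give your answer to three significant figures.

By the inverse-square law, rate at 5.36 m:
(0.450/5.36)² = 0.007048, so 323 × 0.007048 = 2.277 μSv/h.
Dose = rate × time = 2.277 μSv/h × 7.200 h = 16.39 μSv.

16.4 μSv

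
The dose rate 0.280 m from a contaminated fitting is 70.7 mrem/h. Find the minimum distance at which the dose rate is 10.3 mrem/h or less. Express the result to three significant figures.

Using I₁d₁² = I₂d₂², d₂ = d₁·√(I₁/I₂).
I₁/I₂ = 70.7/10.3 = 6.864, so d₂ = 0.280 × √6.864 = 0.7336 m.

0.734 m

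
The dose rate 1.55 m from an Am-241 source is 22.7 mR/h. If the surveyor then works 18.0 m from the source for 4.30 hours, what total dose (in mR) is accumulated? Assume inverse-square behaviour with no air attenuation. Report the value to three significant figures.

Applying the 1/r² law, rate at 18.0 m:
22.7 × (1.55/18.0)² = 22.7 × 0.007415 = 0.1683 mR/h.
Dose = rate × time = 0.1683 mR/h × 4.300 h = 0.7237 mR.

0.724 mR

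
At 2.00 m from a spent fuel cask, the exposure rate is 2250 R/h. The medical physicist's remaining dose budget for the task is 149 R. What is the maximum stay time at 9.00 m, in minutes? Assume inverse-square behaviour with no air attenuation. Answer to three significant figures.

Applying the 1/r² law, rate at 9.00 m:
2250 × (2.00/9.00)² = 2250 × 0.04938 = 111.1 R/h.
Stay time = 149 R ÷ 111.1 R/h = 1.341 h = 80.46 min.

80.5 min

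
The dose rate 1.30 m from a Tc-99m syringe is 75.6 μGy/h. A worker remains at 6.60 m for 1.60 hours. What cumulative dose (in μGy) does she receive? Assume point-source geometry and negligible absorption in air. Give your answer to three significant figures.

Since intensity falls as 1/r², rate at 6.60 m:
(1.30/6.60)² = 0.03880, so 75.6 × 0.03880 = 2.933 μGy/h.
Dose = rate × time = 2.933 μGy/h × 1.600 h = 4.693 μGy.

4.69 μGy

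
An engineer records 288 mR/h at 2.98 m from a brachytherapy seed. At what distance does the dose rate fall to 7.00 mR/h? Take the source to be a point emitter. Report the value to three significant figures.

19.1 m

Since intensity falls as 1/r², d₂ = d₁·√(I₁/I₂).
I₁/I₂ = 288/7.00 = 41.14, so d₂ = 2.98 × √41.14 = 19.11 m.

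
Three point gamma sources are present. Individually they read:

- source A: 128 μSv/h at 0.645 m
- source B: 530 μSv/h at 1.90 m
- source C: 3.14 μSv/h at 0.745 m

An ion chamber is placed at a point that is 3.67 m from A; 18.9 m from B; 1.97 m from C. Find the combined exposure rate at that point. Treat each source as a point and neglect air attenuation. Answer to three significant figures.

By superposition, sum each source's inverse-square contribution:
A: 128 × (0.645/3.67)² = 3.954 μSv/h
B: 530 × (1.90/18.9)² = 5.356 μSv/h
C: 3.14 × (0.745/1.97)² = 0.4491 μSv/h
Total = 3.954 + 5.356 + 0.4491 = 9.759 μSv/h.

9.76 μSv/h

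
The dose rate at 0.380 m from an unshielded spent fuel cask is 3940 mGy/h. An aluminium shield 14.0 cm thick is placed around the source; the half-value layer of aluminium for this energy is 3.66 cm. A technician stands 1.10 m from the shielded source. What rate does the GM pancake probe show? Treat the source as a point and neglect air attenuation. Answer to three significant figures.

Distance alone: 3940 × (0.380/1.10)² = 3940 × 0.1193 = 470.0 mGy/h.
Shield: 14.0/3.66 = 3.825 half-value layers → attenuation 2^(−3.825) = 0.07056.
Combined: 470.0 × 0.07056 = 33.16 mGy/h.

33.2 mGy/h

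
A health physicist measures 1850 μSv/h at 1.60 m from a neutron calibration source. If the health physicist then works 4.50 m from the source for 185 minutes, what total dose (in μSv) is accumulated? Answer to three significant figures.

Intensity scales as (d₁/d₂)², so rate at 4.50 m:
(1.60/4.50)² = 0.1264, so 1850 × 0.1264 = 233.8 μSv/h.
Dose = rate × time = 233.8 μSv/h × 3.083 h = 720.8 μSv.

721 μSv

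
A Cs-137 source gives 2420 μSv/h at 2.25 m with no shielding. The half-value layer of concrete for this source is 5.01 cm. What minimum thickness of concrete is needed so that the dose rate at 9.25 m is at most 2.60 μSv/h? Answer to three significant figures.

At 9.25 m, distance alone gives 2420 × (2.25/9.25)² = 2420 × 0.05917 = 143.2 μSv/h.
Further attenuation needed: 143.2/2.60 = 55.08.
n = log₂(55.08) = 5.783 half-value layers.
Thickness = 5.783 × 5.01 cm = 28.97 cm.

29.0 cm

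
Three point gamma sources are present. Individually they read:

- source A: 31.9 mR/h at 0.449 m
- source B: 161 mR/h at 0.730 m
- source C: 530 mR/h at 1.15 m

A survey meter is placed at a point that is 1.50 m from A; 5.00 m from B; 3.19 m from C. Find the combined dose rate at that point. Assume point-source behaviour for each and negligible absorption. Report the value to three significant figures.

75.2 mR/h

Each source contributes Iᵢ·(dᵢ/rᵢ)²; contributions add.
A: 31.9 × (0.449/1.50)² = 2.858 mR/h
B: 161 × (0.730/5.00)² = 3.432 mR/h
C: 530 × (1.15/3.19)² = 68.88 mR/h
Total = 2.858 + 3.432 + 68.88 = 75.17 mR/h.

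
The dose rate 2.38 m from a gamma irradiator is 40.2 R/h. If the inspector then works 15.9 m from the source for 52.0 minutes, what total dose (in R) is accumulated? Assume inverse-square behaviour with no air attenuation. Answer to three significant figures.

0.781 R

Using I₁d₁² = I₂d₂², rate at 15.9 m:
(2.38/15.9)² = 0.02241, so 40.2 × 0.02241 = 0.9009 R/h.
Dose = rate × time = 0.9009 R/h × 0.8667 h = 0.7808 R.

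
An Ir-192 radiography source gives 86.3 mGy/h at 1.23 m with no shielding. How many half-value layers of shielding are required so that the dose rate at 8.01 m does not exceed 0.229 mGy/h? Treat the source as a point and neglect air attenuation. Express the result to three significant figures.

3.15 half-value layers

At 8.01 m, distance alone gives 86.3 × (1.23/8.01)² = 86.3 × 0.02358 = 2.035 mGy/h.
Further attenuation needed: 2.035/0.229 = 8.886.
n = log₂(8.886) = 3.152 half-value layers.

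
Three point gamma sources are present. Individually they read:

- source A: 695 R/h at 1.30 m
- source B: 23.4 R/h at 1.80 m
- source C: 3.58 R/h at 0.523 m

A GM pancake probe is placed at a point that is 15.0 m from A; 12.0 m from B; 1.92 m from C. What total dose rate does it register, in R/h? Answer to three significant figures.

By superposition, sum each source's inverse-square contribution:
A: 695 × (1.30/15.0)² = 5.220 R/h
B: 23.4 × (1.80/12.0)² = 0.5265 R/h
C: 3.58 × (0.523/1.92)² = 0.2656 R/h
Total = 5.220 + 0.5265 + 0.2656 = 6.012 R/h.

6.01 R/h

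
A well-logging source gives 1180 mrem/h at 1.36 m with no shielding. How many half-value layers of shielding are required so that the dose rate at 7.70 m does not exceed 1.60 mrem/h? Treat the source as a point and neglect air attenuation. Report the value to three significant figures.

At 7.70 m, distance alone gives (1.36/7.70)² = 0.03120, so 1180 × 0.03120 = 36.82 mrem/h.
Further attenuation needed: 36.82/1.60 = 23.01.
n = log₂(23.01) = 4.524 half-value layers.

4.52 half-value layers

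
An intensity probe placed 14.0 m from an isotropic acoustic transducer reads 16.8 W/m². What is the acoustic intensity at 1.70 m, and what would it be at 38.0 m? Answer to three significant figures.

1140 W/m²; 2.28 W/m²

Intensity scales as (d₁/d₂)², so
At 1.70 m: 16.8 × (14.0/1.70)² = 16.8 × 67.82 = 1139 W/m²
At 38.0 m: (1.70/38.0)² = 0.002001, so 1139 × 0.002001 = 2.279 W/m².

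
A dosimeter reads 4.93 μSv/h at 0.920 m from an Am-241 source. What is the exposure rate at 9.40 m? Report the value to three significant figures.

Using I₁d₁² = I₂d₂², the rate at 9.40 m is
(0.920/9.40)² = 0.009579, so 4.93 × 0.009579 = 0.04722 μSv/h.

0.0472 μSv/h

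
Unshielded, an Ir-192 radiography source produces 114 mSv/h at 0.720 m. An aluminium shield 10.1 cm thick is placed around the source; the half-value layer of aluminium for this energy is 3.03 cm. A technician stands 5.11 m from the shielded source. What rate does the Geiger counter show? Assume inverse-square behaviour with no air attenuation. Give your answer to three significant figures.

0.225 mSv/h

Distance alone: 114 × (0.720/5.11)² = 114 × 0.01985 = 2.263 mSv/h.
Shield: 10.1/3.03 = 3.333 half-value layers → attenuation 2^(−3.333) = 0.09924.
Combined: 2.263 × 0.09924 = 0.2246 mSv/h.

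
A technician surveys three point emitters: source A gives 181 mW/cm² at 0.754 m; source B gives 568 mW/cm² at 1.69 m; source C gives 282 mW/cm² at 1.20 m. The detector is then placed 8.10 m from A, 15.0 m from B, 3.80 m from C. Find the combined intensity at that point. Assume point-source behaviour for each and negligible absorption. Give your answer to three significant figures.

36.9 mW/cm²

By superposition, sum each source's inverse-square contribution:
A: 181 × (0.754/8.10)² = 1.568 mW/cm²
B: 568 × (1.69/15.0)² = 7.210 mW/cm²
C: 282 × (1.20/3.80)² = 28.12 mW/cm²
Total = 1.568 + 7.210 + 28.12 = 36.90 mW/cm².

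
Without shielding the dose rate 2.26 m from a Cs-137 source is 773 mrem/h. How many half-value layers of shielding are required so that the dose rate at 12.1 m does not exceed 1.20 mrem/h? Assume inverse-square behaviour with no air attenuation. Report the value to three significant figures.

At 12.1 m, distance alone gives (2.26/12.1)² = 0.03489, so 773 × 0.03489 = 26.97 mrem/h.
Further attenuation needed: 26.97/1.20 = 22.48.
n = log₂(22.48) = 4.491 half-value layers.

4.49 half-value layers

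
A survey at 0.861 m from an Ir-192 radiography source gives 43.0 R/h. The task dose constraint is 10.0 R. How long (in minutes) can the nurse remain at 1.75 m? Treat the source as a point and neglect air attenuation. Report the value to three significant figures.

57.6 min

Using I₁d₁² = I₂d₂², rate at 1.75 m:
(0.861/1.75)² = 0.2421, so 43.0 × 0.2421 = 10.41 R/h.
Stay time = 10.0 R ÷ 10.41 R/h = 0.9606 h = 57.64 min.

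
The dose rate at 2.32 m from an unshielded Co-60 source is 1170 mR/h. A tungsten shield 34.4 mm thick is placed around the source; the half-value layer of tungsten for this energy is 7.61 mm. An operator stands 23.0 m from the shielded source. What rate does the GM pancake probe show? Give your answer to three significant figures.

Distance alone: (2.32/23.0)² = 0.01017, so 1170 × 0.01017 = 11.90 mR/h.
Shield: 34.4/7.61 = 4.520 half-value layers → attenuation 2^(−4.520) = 0.04359.
Combined: 11.90 × 0.04359 = 0.5187 mR/h.

0.519 mR/h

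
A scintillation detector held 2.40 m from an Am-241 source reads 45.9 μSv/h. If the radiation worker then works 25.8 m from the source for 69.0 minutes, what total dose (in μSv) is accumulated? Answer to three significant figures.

By the inverse-square law, rate at 25.8 m:
45.9 × (2.40/25.8)² = 45.9 × 0.008653 = 0.3972 μSv/h.
Dose = rate × time = 0.3972 μSv/h × 1.150 h = 0.4568 μSv.

0.457 μSv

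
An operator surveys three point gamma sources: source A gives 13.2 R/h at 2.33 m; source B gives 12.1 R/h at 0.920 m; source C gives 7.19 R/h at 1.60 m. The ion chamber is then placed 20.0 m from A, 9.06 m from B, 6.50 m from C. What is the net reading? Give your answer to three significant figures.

By superposition, sum each source's inverse-square contribution:
A: 13.2 × (2.33/20.0)² = 0.1792 R/h
B: 12.1 × (0.920/9.06)² = 0.1248 R/h
C: 7.19 × (1.60/6.50)² = 0.4357 R/h
Total = 0.1792 + 0.1248 + 0.4357 = 0.7397 R/h.

0.740 R/h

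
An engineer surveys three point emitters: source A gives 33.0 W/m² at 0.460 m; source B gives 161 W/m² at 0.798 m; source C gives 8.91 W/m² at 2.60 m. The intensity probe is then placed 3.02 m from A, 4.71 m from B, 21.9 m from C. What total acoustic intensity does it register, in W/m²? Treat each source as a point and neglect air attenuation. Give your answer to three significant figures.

By superposition, sum each source's inverse-square contribution:
A: 33.0 × (0.460/3.02)² = 0.7656 W/m²
B: 161 × (0.798/4.71)² = 4.622 W/m²
C: 8.91 × (2.60/21.9)² = 0.1256 W/m²
Total = 0.7656 + 4.622 + 0.1256 = 5.513 W/m².

5.51 W/m²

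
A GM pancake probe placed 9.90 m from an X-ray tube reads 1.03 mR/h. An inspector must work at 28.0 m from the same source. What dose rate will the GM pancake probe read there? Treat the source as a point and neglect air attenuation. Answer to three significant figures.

Using I₁d₁² = I₂d₂², scaling from 9.90 m to 28.0 m:
1.03 × (9.90/28.0)² = 1.03 × 0.1250 = 0.1288 mR/h.

0.129 mR/h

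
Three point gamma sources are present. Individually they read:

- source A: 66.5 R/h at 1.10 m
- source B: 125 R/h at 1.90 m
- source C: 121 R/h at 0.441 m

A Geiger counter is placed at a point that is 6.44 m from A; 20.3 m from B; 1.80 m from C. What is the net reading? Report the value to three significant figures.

10.3 R/h

Each source contributes Iᵢ·(dᵢ/rᵢ)²; contributions add.
A: 66.5 × (1.10/6.44)² = 1.940 R/h
B: 125 × (1.90/20.3)² = 1.095 R/h
C: 121 × (0.441/1.80)² = 7.263 R/h
Total = 1.940 + 1.095 + 7.263 = 10.30 R/h.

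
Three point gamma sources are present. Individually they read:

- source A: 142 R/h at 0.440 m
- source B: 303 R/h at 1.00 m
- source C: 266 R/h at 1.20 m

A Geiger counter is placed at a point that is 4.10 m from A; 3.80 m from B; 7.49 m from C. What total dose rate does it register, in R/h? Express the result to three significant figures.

By superposition, sum each source's inverse-square contribution:
A: 142 × (0.440/4.10)² = 1.635 R/h
B: 303 × (1.00/3.80)² = 20.98 R/h
C: 266 × (1.20/7.49)² = 6.828 R/h
Total = 1.635 + 20.98 + 6.828 = 29.44 R/h.

29.4 R/h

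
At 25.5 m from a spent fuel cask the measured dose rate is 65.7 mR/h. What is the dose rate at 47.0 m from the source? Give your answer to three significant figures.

Applying the 1/r² law, scaling from 25.5 m to 47.0 m:
(25.5/47.0)² = 0.2944, so 65.7 × 0.2944 = 19.34 mR/h.

19.3 mR/h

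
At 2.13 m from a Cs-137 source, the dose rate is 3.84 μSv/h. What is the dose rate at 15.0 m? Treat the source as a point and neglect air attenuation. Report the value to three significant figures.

0.0774 μSv/h

Using I₁d₁² = I₂d₂², the rate at 15.0 m is
3.84 × (2.13/15.0)² = 3.84 × 0.02016 = 0.07741 μSv/h.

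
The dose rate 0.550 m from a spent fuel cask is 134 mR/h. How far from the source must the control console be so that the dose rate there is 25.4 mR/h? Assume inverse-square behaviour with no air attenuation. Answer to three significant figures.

1.26 m

By the inverse-square law, d₂ = d₁·√(I₁/I₂).
I₁/I₂ = 134/25.4 = 5.276, so d₂ = 0.550 × √5.276 = 1.263 m.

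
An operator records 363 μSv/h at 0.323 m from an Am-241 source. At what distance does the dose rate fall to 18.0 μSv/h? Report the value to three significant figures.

1.45 m

Using I₁d₁² = I₂d₂², d₂ = d₁·√(I₁/I₂).
I₁/I₂ = 363/18.0 = 20.17, so d₂ = 0.323 × √20.17 = 1.451 m.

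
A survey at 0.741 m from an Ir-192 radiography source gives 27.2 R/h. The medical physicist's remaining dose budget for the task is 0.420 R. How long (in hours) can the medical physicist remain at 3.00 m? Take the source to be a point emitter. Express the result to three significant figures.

0.253 h

Intensity scales as (d₁/d₂)², so rate at 3.00 m:
(0.741/3.00)² = 0.06101, so 27.2 × 0.06101 = 1.659 R/h.
Stay time = 0.420 R ÷ 1.659 R/h = 0.2532 h.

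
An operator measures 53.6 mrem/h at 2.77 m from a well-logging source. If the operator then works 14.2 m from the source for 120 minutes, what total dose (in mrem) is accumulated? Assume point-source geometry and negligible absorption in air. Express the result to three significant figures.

4.08 mrem

Using I₁d₁² = I₂d₂², rate at 14.2 m:
(2.77/14.2)² = 0.03805, so 53.6 × 0.03805 = 2.039 mrem/h.
Dose = rate × time = 2.039 mrem/h × 2.000 h = 4.078 mrem.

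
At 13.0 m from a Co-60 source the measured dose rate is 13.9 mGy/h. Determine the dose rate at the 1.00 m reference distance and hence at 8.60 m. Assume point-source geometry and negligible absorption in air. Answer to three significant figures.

By the inverse-square law,
At 1.00 m: (13.0/1.00)² = 169.0, so 13.9 × 169.0 = 2349 mGy/h
At 8.60 m: 2349 × (1.00/8.60)² = 2349 × 0.01352 = 31.76 mGy/h.

2350 mGy/h; 31.8 mGy/h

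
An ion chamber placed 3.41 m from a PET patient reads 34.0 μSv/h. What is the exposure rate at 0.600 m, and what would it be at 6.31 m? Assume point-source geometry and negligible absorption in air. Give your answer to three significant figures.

Applying the 1/r² law,
At 0.600 m: 34.0 × (3.41/0.600)² = 34.0 × 32.30 = 1098 μSv/h
At 6.31 m: (0.600/6.31)² = 0.009042, so 1098 × 0.009042 = 9.928 μSv/h.

1100 μSv/h; 9.93 μSv/h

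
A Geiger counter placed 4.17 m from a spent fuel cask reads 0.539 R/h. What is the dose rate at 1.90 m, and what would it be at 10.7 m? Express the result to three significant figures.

Intensity scales as (d₁/d₂)², so
At 1.90 m: (4.17/1.90)² = 4.817, so 0.539 × 4.817 = 2.596 R/h
At 10.7 m: (1.90/10.7)² = 0.03153, so 2.596 × 0.03153 = 0.08185 R/h.

2.60 R/h; 0.0819 R/h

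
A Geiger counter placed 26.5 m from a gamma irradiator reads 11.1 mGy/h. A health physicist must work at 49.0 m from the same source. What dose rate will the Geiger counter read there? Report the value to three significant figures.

Since intensity falls as 1/r², scaling from 26.5 m to 49.0 m:
(26.5/49.0)² = 0.2925, so 11.1 × 0.2925 = 3.247 mGy/h.

3.25 mGy/h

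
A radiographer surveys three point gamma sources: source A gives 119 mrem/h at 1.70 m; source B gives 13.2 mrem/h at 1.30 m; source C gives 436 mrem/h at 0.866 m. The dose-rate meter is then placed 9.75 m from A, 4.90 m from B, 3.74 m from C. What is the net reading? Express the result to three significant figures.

27.9 mrem/h

By superposition, sum each source's inverse-square contribution:
A: 119 × (1.70/9.75)² = 3.618 mrem/h
B: 13.2 × (1.30/4.90)² = 0.9291 mrem/h
C: 436 × (0.866/3.74)² = 23.38 mrem/h
Total = 3.618 + 0.9291 + 23.38 = 27.93 mrem/h.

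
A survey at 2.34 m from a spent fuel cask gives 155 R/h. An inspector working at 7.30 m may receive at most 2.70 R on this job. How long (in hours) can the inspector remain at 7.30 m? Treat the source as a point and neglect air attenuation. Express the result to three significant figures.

0.170 h

Using I₁d₁² = I₂d₂², rate at 7.30 m:
155 × (2.34/7.30)² = 155 × 0.1028 = 15.93 R/h.
Stay time = 2.70 R ÷ 15.93 R/h = 0.1695 h.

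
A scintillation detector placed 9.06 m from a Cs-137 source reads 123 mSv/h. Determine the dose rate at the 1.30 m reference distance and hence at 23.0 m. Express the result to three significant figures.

5970 mSv/h; 19.1 mSv/h

By the inverse-square law,
At 1.30 m: 123 × (9.06/1.30)² = 123 × 48.57 = 5974 mSv/h
At 23.0 m: 5974 × (1.30/23.0)² = 5974 × 0.003195 = 19.09 mSv/h.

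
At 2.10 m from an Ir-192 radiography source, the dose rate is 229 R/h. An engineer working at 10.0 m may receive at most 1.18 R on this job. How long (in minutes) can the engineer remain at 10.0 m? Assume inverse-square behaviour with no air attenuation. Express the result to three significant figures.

Applying the 1/r² law, rate at 10.0 m:
229 × (2.10/10.0)² = 229 × 0.04410 = 10.10 R/h.
Stay time = 1.18 R ÷ 10.10 R/h = 0.1168 h = 7.008 min.

7.01 min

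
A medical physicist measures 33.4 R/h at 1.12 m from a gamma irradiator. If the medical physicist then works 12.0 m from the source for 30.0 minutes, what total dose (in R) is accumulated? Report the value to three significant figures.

0.145 R

Since intensity falls as 1/r², rate at 12.0 m:
33.4 × (1.12/12.0)² = 33.4 × 0.008711 = 0.2909 R/h.
Dose = rate × time = 0.2909 R/h × 0.5000 h = 0.1454 R.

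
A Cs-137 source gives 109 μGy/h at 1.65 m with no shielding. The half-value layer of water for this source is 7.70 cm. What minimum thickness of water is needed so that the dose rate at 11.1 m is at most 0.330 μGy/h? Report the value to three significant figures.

22.1 cm

At 11.1 m, distance alone gives (1.65/11.1)² = 0.02210, so 109 × 0.02210 = 2.409 μGy/h.
Further attenuation needed: 2.409/0.330 = 7.300.
n = log₂(7.300) = 2.868 half-value layers.
Thickness = 2.868 × 7.70 cm = 22.08 cm.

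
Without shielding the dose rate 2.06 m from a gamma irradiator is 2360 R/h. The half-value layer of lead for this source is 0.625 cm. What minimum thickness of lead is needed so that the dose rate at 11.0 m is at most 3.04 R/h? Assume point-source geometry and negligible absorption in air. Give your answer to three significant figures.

At 11.0 m, distance alone gives (2.06/11.0)² = 0.03507, so 2360 × 0.03507 = 82.77 R/h.
Further attenuation needed: 82.77/3.04 = 27.23.
n = log₂(27.23) = 4.767 half-value layers.
Thickness = 4.767 × 0.625 cm = 2.979 cm.

2.98 cm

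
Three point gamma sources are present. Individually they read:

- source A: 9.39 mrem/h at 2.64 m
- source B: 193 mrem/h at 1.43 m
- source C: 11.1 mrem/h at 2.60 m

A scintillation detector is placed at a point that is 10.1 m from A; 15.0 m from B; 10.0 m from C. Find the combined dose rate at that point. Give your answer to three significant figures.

3.15 mrem/h

Each source contributes Iᵢ·(dᵢ/rᵢ)²; contributions add.
A: 9.39 × (2.64/10.1)² = 0.6416 mrem/h
B: 193 × (1.43/15.0)² = 1.754 mrem/h
C: 11.1 × (2.60/10.0)² = 0.7504 mrem/h
Total = 0.6416 + 1.754 + 0.7504 = 3.146 mrem/h.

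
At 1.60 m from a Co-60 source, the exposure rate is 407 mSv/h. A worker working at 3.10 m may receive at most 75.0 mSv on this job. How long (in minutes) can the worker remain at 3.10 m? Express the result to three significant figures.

41.5 min

Using I₁d₁² = I₂d₂², rate at 3.10 m:
407 × (1.60/3.10)² = 407 × 0.2664 = 108.4 mSv/h.
Stay time = 75.0 mSv ÷ 108.4 mSv/h = 0.6919 h = 41.51 min.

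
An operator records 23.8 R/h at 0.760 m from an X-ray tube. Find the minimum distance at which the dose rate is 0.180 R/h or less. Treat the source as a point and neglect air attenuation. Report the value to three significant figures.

8.74 m

Using I₁d₁² = I₂d₂², d₂ = d₁·√(I₁/I₂).
I₁/I₂ = 23.8/0.180 = 132.2, so d₂ = 0.760 × √132.2 = 8.738 m.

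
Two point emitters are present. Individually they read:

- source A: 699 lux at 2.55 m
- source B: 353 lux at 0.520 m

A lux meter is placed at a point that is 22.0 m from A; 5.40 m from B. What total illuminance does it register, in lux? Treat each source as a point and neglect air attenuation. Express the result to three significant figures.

12.7 lux

Each source contributes Iᵢ·(dᵢ/rᵢ)²; contributions add.
A: 699 × (2.55/22.0)² = 9.391 lux
B: 353 × (0.520/5.40)² = 3.273 lux
Total = 9.391 + 3.273 = 12.66 lux.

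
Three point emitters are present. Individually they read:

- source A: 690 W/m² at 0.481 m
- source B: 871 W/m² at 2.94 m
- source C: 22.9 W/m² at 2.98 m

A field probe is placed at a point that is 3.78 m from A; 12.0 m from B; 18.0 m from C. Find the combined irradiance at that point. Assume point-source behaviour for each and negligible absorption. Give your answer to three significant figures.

64.1 W/m²

By superposition, sum each source's inverse-square contribution:
A: 690 × (0.481/3.78)² = 11.17 W/m²
B: 871 × (2.94/12.0)² = 52.28 W/m²
C: 22.9 × (2.98/18.0)² = 0.6277 W/m²
Total = 11.17 + 52.28 + 0.6277 = 64.08 W/m².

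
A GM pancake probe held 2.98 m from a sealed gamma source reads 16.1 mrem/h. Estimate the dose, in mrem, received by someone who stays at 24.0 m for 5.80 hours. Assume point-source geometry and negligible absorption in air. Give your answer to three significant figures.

1.44 mrem

Intensity scales as (d₁/d₂)², so rate at 24.0 m:
16.1 × (2.98/24.0)² = 16.1 × 0.01542 = 0.2483 mrem/h.
Dose = rate × time = 0.2483 mrem/h × 5.800 h = 1.440 mrem.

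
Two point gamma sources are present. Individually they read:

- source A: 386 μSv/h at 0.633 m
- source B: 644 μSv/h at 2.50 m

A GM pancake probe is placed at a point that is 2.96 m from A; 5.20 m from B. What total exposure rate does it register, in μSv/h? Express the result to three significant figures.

Each source contributes Iᵢ·(dᵢ/rᵢ)²; contributions add.
A: 386 × (0.633/2.96)² = 17.65 μSv/h
B: 644 × (2.50/5.20)² = 148.9 μSv/h
Total = 17.65 + 148.9 = 166.6 μSv/h.

167 μSv/h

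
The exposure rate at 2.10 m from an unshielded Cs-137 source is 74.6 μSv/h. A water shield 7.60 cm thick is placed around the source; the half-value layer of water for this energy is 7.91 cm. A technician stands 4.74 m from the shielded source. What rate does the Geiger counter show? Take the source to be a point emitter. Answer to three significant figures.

Distance alone: 74.6 × (2.10/4.74)² = 74.6 × 0.1963 = 14.64 μSv/h.
Shield: 7.60/7.91 = 0.9608 half-value layers → attenuation 2^(−0.9608) = 0.5138.
Combined: 14.64 × 0.5138 = 7.522 μSv/h.

7.52 μSv/h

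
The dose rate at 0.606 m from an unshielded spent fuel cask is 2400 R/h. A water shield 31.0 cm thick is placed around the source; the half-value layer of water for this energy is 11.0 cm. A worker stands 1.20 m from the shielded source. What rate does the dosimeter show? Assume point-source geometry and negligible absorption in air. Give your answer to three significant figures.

Distance alone: (0.606/1.20)² = 0.2550, so 2400 × 0.2550 = 612.0 R/h.
Shield: 31.0/11.0 = 2.818 half-value layers → attenuation 2^(−2.818) = 0.1418.
Combined: 612.0 × 0.1418 = 86.78 R/h.

86.8 R/h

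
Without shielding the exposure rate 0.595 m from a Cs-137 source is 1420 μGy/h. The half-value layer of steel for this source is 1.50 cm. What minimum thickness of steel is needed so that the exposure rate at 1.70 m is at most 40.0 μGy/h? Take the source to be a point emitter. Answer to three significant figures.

At 1.70 m, distance alone gives (0.595/1.70)² = 0.1225, so 1420 × 0.1225 = 173.9 μGy/h.
Further attenuation needed: 173.9/40.0 = 4.348.
n = log₂(4.348) = 2.120 half-value layers.
Thickness = 2.120 × 1.50 cm = 3.180 cm.

3.18 cm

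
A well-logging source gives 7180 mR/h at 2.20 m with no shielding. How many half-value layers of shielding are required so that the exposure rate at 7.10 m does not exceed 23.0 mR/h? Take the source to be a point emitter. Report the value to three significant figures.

4.91 half-value layers

At 7.10 m, distance alone gives 7180 × (2.20/7.10)² = 7180 × 0.09601 = 689.4 mR/h.
Further attenuation needed: 689.4/23.0 = 29.97.
n = log₂(29.97) = 4.905 half-value layers.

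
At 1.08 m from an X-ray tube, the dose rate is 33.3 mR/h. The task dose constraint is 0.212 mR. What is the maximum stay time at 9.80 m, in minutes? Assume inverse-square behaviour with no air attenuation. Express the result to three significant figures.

Using I₁d₁² = I₂d₂², rate at 9.80 m:
33.3 × (1.08/9.80)² = 33.3 × 0.01214 = 0.4043 mR/h.
Stay time = 0.212 mR ÷ 0.4043 mR/h = 0.5244 h = 31.46 min.

31.5 min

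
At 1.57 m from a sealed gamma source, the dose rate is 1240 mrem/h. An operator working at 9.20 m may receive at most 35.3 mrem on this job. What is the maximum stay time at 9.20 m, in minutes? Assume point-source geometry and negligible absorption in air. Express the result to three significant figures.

Using I₁d₁² = I₂d₂², rate at 9.20 m:
1240 × (1.57/9.20)² = 1240 × 0.02912 = 36.11 mrem/h.
Stay time = 35.3 mrem ÷ 36.11 mrem/h = 0.9776 h = 58.66 min.

58.7 min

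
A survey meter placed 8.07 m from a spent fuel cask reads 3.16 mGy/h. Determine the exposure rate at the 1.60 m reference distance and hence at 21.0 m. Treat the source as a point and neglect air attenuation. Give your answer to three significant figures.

Intensity scales as (d₁/d₂)², so
At 1.60 m: 3.16 × (8.07/1.60)² = 3.16 × 25.44 = 80.39 mGy/h
At 21.0 m: (1.60/21.0)² = 0.005805, so 80.39 × 0.005805 = 0.4667 mGy/h.

80.4 mGy/h; 0.467 mGy/h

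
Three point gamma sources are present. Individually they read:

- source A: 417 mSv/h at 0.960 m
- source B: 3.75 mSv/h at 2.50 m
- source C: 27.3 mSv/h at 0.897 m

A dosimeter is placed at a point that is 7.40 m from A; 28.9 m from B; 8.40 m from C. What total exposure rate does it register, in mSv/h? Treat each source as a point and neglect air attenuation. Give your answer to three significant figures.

Each source contributes Iᵢ·(dᵢ/rᵢ)²; contributions add.
A: 417 × (0.960/7.40)² = 7.018 mSv/h
B: 3.75 × (2.50/28.9)² = 0.02806 mSv/h
C: 27.3 × (0.897/8.40)² = 0.3113 mSv/h
Total = 7.018 + 0.02806 + 0.3113 = 7.357 mSv/h.

7.36 mSv/h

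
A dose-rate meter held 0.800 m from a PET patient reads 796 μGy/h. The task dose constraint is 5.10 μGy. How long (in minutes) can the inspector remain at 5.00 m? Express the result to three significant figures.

15.0 min

Intensity scales as (d₁/d₂)², so rate at 5.00 m:
(0.800/5.00)² = 0.02560, so 796 × 0.02560 = 20.38 μGy/h.
Stay time = 5.10 μGy ÷ 20.38 μGy/h = 0.2502 h = 15.01 min.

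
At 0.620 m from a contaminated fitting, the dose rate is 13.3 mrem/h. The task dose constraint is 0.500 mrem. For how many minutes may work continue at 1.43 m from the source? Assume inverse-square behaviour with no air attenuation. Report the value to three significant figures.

Using I₁d₁² = I₂d₂², rate at 1.43 m:
(0.620/1.43)² = 0.1880, so 13.3 × 0.1880 = 2.500 mrem/h.
Stay time = 0.500 mrem ÷ 2.500 mrem/h = 0.2000 h = 12.00 min.

12.0 min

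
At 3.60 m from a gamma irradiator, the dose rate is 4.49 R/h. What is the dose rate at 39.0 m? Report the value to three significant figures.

Using I₁d₁² = I₂d₂², the rate at 39.0 m is
4.49 × (3.60/39.0)² = 4.49 × 0.008521 = 0.03826 R/h.

0.0383 R/h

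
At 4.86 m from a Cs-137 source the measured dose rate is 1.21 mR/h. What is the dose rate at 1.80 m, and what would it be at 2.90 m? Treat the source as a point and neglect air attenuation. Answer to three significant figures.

Intensity scales as (d₁/d₂)², so
At 1.80 m: (4.86/1.80)² = 7.290, so 1.21 × 7.290 = 8.821 mR/h
At 2.90 m: (1.80/2.90)² = 0.3853, so 8.821 × 0.3853 = 3.399 mR/h.

8.82 mR/h; 3.40 mR/h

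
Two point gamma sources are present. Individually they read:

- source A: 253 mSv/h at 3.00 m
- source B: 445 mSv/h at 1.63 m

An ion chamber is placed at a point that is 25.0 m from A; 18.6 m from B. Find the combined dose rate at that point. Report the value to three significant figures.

By superposition, sum each source's inverse-square contribution:
A: 253 × (3.00/25.0)² = 3.643 mSv/h
B: 445 × (1.63/18.6)² = 3.418 mSv/h
Total = 3.643 + 3.418 = 7.061 mSv/h.

7.06 mSv/h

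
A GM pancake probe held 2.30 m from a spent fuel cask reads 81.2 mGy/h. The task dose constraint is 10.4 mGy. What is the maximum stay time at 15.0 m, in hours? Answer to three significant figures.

Intensity scales as (d₁/d₂)², so rate at 15.0 m:
81.2 × (2.30/15.0)² = 81.2 × 0.02351 = 1.909 mGy/h.
Stay time = 10.4 mGy ÷ 1.909 mGy/h = 5.448 h.

5.45 h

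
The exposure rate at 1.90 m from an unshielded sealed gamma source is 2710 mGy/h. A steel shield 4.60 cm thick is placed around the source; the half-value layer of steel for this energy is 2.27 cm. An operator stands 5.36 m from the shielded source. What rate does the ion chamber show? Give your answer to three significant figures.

83.6 mGy/h

Distance alone: (1.90/5.36)² = 0.1257, so 2710 × 0.1257 = 340.6 mGy/h.
Shield: 4.60/2.27 = 2.026 half-value layers → attenuation 2^(−2.026) = 0.2455.
Combined: 340.6 × 0.2455 = 83.62 mGy/h.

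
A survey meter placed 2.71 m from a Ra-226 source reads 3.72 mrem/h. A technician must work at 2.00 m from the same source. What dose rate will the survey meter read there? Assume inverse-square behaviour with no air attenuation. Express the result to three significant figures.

Intensity scales as (d₁/d₂)², so scaling from 2.71 m to 2.00 m:
(2.71/2.00)² = 1.836, so 3.72 × 1.836 = 6.830 mrem/h.

6.83 mrem/h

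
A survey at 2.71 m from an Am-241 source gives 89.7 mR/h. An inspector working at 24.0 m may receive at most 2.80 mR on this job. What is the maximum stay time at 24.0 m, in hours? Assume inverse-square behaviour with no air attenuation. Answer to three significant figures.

Applying the 1/r² law, rate at 24.0 m:
(2.71/24.0)² = 0.01275, so 89.7 × 0.01275 = 1.144 mR/h.
Stay time = 2.80 mR ÷ 1.144 mR/h = 2.448 h.

2.45 h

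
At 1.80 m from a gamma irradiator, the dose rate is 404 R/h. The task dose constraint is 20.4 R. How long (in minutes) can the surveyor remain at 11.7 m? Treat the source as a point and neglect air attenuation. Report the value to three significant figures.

128 min

Using I₁d₁² = I₂d₂², rate at 11.7 m:
404 × (1.80/11.7)² = 404 × 0.02367 = 9.563 R/h.
Stay time = 20.4 R ÷ 9.563 R/h = 2.133 h = 128.0 min.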